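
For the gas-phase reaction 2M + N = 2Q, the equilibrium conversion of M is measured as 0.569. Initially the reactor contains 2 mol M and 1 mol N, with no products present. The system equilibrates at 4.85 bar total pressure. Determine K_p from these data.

Basis: 2 mol M initially; let X = conversion of M. Extent ξ = X.
Species balance: n_M = 2 − 2X; n_N = 1 − X; n_Q = 2X.
n_T = Σnᵢ = 3 − X.
At X = 0.569: n_M = 0.862, n_N = 0.431, n_Q = 1.14, n_T = 2.43.
p_i = (n_i/n_T)·P. K_p = p_Q^2 / (p_M^2 p_N) = 2.03 bar^-1.

K_p = 2.03 bar^-1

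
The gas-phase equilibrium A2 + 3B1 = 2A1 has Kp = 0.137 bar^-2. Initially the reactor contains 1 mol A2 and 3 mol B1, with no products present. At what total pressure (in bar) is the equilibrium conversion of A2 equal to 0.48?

P = 5.61 bar

Basis: 1 mol A2 initially; let X = conversion of A2. Extent ξ = X.
Mole table: n_A2 = 1 − X; n_B1 = 3 − 3X; n_A1 = 2X.
Total moles n_T = 4 − 2X.
Kp = p_A1^2 / (p_A2 p_B1^3) with p_i = (n_i/n_T)·P.
At X = 0.48: the mole-fraction product g(X) = Π y_i^ν_i = 4.314. Since Kp = g(X)·P^{-2}, P = (g/Kp)^(1/2) = (4.314/0.137)^(1/2) = 5.61 bar.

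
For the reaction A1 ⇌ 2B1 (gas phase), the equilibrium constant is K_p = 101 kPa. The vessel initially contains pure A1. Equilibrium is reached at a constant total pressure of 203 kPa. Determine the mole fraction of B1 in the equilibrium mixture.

Take 1 mol A1 as basis and let X be its fractional conversion, so ξ = X.
Mole table: n_A1 = 1 − X; n_B1 = 2X.
Summing: n_T = 1 + X.
Mole fractions y_i = n_i/n_T; K_p = p_B1^2 / (p_A1) with p_i = y_i·P.
Substituting and setting equal to 101 kPa gives a polynomial in X; the root in (0,1) is X = 0.333.
Then n_B1 = 0.665, n_T = 1.33, so y_B1 = 0.499.

y_B1 = 0.499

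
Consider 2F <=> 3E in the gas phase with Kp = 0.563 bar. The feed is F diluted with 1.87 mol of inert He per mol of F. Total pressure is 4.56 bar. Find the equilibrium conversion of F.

Let X = conversion of F (basis 1 mol F); extent of reaction ξ = 0.5X.
Species balance: n_F = 1 − X; n_E = 1.5X; n_I = 1.87 (inert).
n_T = Σnᵢ = 2.87 + 0.5X.
Mole fractions y_i = n_i/n_T; Kp = p_E^3 / (p_F^2) with p_i = y_i·P.
Setting this equal to 0.563 bar and taking the physical root (0 < X < 1) gives X = 0.358.

X = 0.358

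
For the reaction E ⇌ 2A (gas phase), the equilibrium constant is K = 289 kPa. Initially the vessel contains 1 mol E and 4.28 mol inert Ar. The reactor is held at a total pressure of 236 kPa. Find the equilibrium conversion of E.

X = 0.719

Take 1 mol E as basis and let X be its fractional conversion, so ξ = X.
Moles: n_E = 1 − X; n_A = 2X; n_I = 4.28 (inert).
n_T = Σnᵢ = 5.28 + X.
y_i = n_i/n_T, p_i = y_i·P. K = p_A^2 / (p_E).
This yields a degree-2 equation in X; solving on (0,1), X = 0.719.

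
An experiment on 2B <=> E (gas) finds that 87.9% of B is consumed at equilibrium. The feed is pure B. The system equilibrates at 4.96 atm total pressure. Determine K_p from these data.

Basis: 1 mol B initially; let X = conversion of B. Extent ξ = 0.5X.
Species balance: n_B = 1 − X; n_E = 0.5X.
Summing: n_T = 1 − 0.5X.
At X = 0.879: n_B = 0.121, n_E = 0.44, n_T = 0.56.
p_i = (n_i/n_T)·P. K_p = p_E / (p_B^2) = 3.39 atm^-1.

K_p = 3.39 atm^-1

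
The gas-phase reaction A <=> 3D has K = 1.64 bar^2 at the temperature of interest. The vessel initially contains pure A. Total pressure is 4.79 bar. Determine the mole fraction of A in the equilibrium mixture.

Take 1 mol A as basis and let X be its fractional conversion, so ξ = X.
Moles: n_A = 1 − X; n_D = 3X.
Total moles n_T = 1 + 2X.
Mole fractions y_i = n_i/n_T; K = p_D^3 / (p_A) with p_i = y_i·P.
Equating to 1.64 bar^2 and solving on 0 < X < 1: X = 0.157.
Then n_A = 0.843, n_T = 1.31, so y_A = 0.642.

y_A = 0.642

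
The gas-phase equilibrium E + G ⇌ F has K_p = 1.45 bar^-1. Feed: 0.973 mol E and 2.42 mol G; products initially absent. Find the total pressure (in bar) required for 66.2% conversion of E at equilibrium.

Let X = conversion of E (basis 0.973 mol E); extent of reaction ξ = 0.973X.
Moles: n_E = 0.973 − 0.973X; n_G = 2.42 − 0.973X; n_F = 0.973X.
Summing: n_T = 3.39 − 0.973X.
K_p = p_F / (p_E p_G) with p_i = (n_i/n_T)·P.
At X = 0.662: the mole-fraction product g(X) = Π y_i^ν_i = 3.032. Since K_p = g(X)·P^{-1}, P = (g/K_p)^(1/1) = (3.032/1.45)^(1/1) = 2.09 bar.

P = 2.09 bar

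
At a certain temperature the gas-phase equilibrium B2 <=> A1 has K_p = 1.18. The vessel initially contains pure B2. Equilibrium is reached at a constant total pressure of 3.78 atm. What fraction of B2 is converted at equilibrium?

Basis: 1 mol B2 initially; let X = conversion of B2. Extent ξ = X.
At extent ξ: n_B2 = 1 − X; n_A1 = X.
n_T stays at 1 (no change in mole number).
y_i = n_i/n_T, p_i = y_i·P. K_p = p_A1 / (p_B2).
Equating to 1.18 and solving on 0 < X < 1: X = 0.541.

X = 0.541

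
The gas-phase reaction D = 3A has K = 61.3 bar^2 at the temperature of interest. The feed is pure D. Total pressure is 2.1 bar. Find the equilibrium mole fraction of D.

y_D = 0.060

Take 1 mol D as basis and let X be its fractional conversion, so ξ = X.
Moles: n_D = 1 − X; n_A = 3X.
n_T = Σnᵢ = 1 + 2X.
Mole fractions y_i = n_i/n_T; K = p_A^3 / (p_D) with p_i = y_i·P.
Equating to 61.3 bar^2 and solving on 0 < X < 1: X = 0.840.
Then n_D = 0.16, n_T = 2.68, so y_D = 0.060.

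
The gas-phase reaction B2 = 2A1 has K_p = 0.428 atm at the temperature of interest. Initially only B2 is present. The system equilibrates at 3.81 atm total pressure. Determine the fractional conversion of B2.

X = 0.165

Take 1 mol B2 as basis and let X be its fractional conversion, so ξ = X.
At extent ξ: n_B2 = 1 − X; n_A1 = 2X.
n_T = Σnᵢ = 1 + X.
Mole fractions y_i = n_i/n_T; K_p = p_A1^2 / (p_B2) with p_i = y_i·P.
Setting this equal to 0.428 atm and taking the physical root (0 < X < 1) gives X = 0.165.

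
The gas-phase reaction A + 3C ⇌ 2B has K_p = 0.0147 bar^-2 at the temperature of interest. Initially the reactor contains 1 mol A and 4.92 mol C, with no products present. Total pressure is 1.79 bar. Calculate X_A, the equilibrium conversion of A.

Basis: 1 mol A initially; let X = conversion of A. Extent ξ = X.
Mole table: n_A = 1 − X; n_C = 4.92 − 3X; n_B = 2X.
n_T = Σnᵢ = 5.92 − 2X.
Mole fractions y_i = n_i/n_T; K_p = p_B^2 / (p_A p_C^3) with p_i = y_i·P.
Equating to 0.0147 bar^-2 and solving on 0 < X < 1: X = 0.165.

X = 0.165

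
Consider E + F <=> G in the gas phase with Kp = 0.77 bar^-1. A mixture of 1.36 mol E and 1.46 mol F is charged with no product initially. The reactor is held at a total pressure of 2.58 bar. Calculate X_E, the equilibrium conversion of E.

Basis: 1.36 mol E initially; let X = conversion of E. Extent ξ = 1.36X.
Mole table: n_E = 1.36 − 1.36X; n_F = 1.46 − 1.36X; n_G = 1.36X.
Summing: n_T = 2.82 − 1.36X.
y_i = n_i/n_T, p_i = y_i·P. Kp = p_G / (p_E p_F).
Setting this equal to 0.77 bar^-1 and taking the physical root (0 < X < 1) gives X = 0.436.

X = 0.436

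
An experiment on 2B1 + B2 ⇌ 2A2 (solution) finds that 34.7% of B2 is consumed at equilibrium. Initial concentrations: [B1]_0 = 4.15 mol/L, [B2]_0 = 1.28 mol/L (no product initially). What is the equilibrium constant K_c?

K_c = 0.0887 L/mol

Let X = conversion of B2.
Concentrations: [B1] = 4.15 − 2.56X; [B2] = 1.28 − 1.28X; [A2] = 2.56X.
At X = 0.347: [B1] = 3.26, [B2] = 0.836, [A2] = 0.888.
K_c = [A2]^2 / ([B1]^2 [B2]) = 0.0887 L/mol.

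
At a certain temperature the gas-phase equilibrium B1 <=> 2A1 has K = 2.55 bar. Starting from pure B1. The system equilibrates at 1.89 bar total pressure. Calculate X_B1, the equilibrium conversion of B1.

Let X = conversion of B1 (basis 1 mol B1); extent of reaction ξ = X.
Mole table: n_B1 = 1 − X; n_A1 = 2X.
Total moles n_T = 1 + X.
Mole fractions y_i = n_i/n_T; K = p_A1^2 / (p_B1) with p_i = y_i·P.
Substituting and setting equal to 2.55 bar gives a polynomial in X; the root in (0,1) is X = 0.502.

X = 0.502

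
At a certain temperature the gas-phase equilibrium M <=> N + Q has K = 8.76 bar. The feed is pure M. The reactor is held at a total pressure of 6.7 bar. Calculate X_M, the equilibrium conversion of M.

X = 0.753

Basis: 1 mol M initially; let X = conversion of M. Extent ξ = X.
At extent ξ: n_M = 1 − X; n_N = X; n_Q = X.
Total moles n_T = 1 + X.
With p_i = (n_i/n_T)P, K = p_N p_Q / (p_M).
Substituting and setting equal to 8.76 bar gives a polynomial in X; the root in (0,1) is X = 0.753.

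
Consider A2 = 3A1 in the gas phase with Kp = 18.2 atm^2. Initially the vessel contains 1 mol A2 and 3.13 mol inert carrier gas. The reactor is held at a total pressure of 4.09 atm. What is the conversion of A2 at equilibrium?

Take 1 mol A2 as basis and let X be its fractional conversion, so ξ = X.
Species balance: n_A2 = 1 − X; n_A1 = 3X; n_I = 3.13 (inert).
Total moles n_T = 4.13 + 2X.
y_i = n_i/n_T, p_i = y_i·P. Kp = p_A1^3 / (p_A2).
This yields a degree-3 equation in X; solving on (0,1), X = 0.711.

X = 0.711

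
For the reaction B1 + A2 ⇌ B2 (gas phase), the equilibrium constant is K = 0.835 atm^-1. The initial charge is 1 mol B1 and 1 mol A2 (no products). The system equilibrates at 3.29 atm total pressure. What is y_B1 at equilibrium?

Basis: 1 mol B1 initially; let X = conversion of B1. Extent ξ = X.
At extent ξ: n_B1 = 1 − X; n_A2 = 1 − X; n_B2 = X.
Summing: n_T = 2 − X.
y_i = n_i/n_T, p_i = y_i·P. K = p_B2 / (p_B1 p_A2).
This yields a degree-2 equation in X; solving on (0,1), X = 0.483.
Then n_B1 = 0.517, n_T = 1.52, so y_B1 = 0.341.

y_B1 = 0.341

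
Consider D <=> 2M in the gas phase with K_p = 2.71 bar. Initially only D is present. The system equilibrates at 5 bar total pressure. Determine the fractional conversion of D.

Let X = conversion of D (basis 1 mol D); extent of reaction ξ = X.
Moles: n_D = 1 − X; n_M = 2X.
Total moles n_T = 1 + X.
y_i = n_i/n_T, p_i = y_i·P. K_p = p_M^2 / (p_D).
Substituting and setting equal to 2.71 bar gives a polynomial in X; the root in (0,1) is X = 0.345.

X = 0.345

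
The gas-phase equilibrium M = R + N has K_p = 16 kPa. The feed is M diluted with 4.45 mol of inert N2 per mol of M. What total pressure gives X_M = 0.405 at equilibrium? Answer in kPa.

Let X = conversion of M (basis 1 mol M); extent of reaction ξ = X.
Moles: n_M = 1 − X; n_R = X; n_N = X; n_I = 4.45 (inert).
Total moles n_T = 5.45 + X.
K_p = p_R p_N / (p_M) with p_i = (n_i/n_T)·P.
At X = 0.405: the mole-fraction product g(X) = Π y_i^ν_i = 0.04708. Since K_p = g(X)·P^{1}, P = (K_p/g)^(1/1) = (16/0.04708)^(1/1) = 340 kPa.

P = 340 kPa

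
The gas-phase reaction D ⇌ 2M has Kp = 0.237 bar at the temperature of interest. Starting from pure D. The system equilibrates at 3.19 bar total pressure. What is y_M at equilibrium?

Basis: 1 mol D initially; let X = conversion of D. Extent ξ = X.
At extent ξ: n_D = 1 − X; n_M = 2X.
n_T = Σnᵢ = 1 + X.
y_i = n_i/n_T, p_i = y_i·P. Kp = p_M^2 / (p_D).
This yields a degree-2 equation in X; solving on (0,1), X = 0.135.
Then n_M = 0.27, n_T = 1.14, so y_M = 0.238.

y_M = 0.238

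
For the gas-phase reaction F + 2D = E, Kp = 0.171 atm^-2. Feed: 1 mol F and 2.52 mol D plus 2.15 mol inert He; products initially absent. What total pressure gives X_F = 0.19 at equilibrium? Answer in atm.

P = 2.9 atm

Let X = conversion of F (basis 1 mol F); extent of reaction ξ = X.
Species balance: n_F = 1 − X; n_D = 2.52 − 2X; n_E = X; n_I = 2.15 (inert).
Summing: n_T = 5.67 − 2X.
Kp = p_E / (p_F p_D^2) with p_i = (n_i/n_T)·P.
At X = 0.19: the mole-fraction product g(X) = Π y_i^ν_i = 1.433. Since Kp = g(X)·P^{-2}, P = (g/Kp)^(1/2) = (1.433/0.171)^(1/2) = 2.9 atm.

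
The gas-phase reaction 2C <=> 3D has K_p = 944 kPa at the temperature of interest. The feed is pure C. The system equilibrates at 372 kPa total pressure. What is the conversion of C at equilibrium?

Basis: 1 mol C initially; let X = conversion of C. Extent ξ = 0.5X.
Moles: n_C = 1 − X; n_D = 1.5X.
Summing: n_T = 1 + 0.5X.
y_i = n_i/n_T, p_i = y_i·P. K_p = p_D^3 / (p_C^2).
This yields a degree-3 equation in X; solving on (0,1), X = 0.566.

X = 0.566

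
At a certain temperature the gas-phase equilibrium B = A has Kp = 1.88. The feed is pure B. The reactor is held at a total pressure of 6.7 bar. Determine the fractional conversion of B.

X = 0.653

Let X = conversion of B (basis 1 mol B); extent of reaction ξ = X.
Moles: n_B = 1 − X; n_A = X.
n_T stays at 1 (no change in mole number).
Mole fractions y_i = n_i/n_T; Kp = p_A / (p_B) with p_i = y_i·P.
Substituting and setting equal to 1.88 gives a polynomial in X; the root in (0,1) is X = 0.653.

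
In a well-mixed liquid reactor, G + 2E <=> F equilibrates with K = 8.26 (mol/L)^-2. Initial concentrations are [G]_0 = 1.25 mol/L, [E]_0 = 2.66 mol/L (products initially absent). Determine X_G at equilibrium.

X = 0.792

Let X = conversion of G; extent ξ = 1.25·X mol/L.
Concentrations: [G] = 1.25 − 1.25X; [E] = 2.66 − 2.5X; [F] = 1.25X.
K = [F] / ([G] [E]^2).
Setting equal to 8.26 and solving for X on (0,1) gives X = 0.792.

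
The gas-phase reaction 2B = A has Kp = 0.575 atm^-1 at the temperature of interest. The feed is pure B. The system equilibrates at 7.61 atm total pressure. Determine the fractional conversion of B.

X = 0.768

Take 1 mol B as basis and let X be its fractional conversion, so ξ = 0.5X.
Species balance: n_B = 1 − X; n_A = 0.5X.
Summing: n_T = 1 − 0.5X.
With p_i = (n_i/n_T)P, Kp = p_A / (p_B^2).
Equating to 0.575 atm^-1 and solving on 0 < X < 1: X = 0.768.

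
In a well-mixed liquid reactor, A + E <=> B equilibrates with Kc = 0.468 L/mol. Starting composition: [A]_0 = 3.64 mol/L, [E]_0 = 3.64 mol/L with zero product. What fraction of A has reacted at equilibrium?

X = 0.473

Let X = conversion of A; extent ξ = 3.64·X mol/L.
Concentrations: [A] = 3.64 − 3.64X; [E] = 3.64 − 3.64X; [B] = 3.64X.
Kc = [B] / ([A] [E]).
This equals 0.468 at X = 0.473 (the root in 0 < X < 1).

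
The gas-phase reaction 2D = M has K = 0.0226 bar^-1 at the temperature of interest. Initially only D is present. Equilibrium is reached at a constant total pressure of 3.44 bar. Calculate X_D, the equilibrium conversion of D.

X = 0.127

Take 1 mol D as basis and let X be its fractional conversion, so ξ = 0.5X.
Species balance: n_D = 1 − X; n_M = 0.5X.
n_T = Σnᵢ = 1 − 0.5X.
y_i = n_i/n_T, p_i = y_i·P. K = p_M / (p_D^2).
Substituting and setting equal to 0.0226 bar^-1 gives a polynomial in X; the root in (0,1) is X = 0.127.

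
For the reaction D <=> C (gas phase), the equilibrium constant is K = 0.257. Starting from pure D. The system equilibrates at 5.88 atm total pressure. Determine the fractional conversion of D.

X = 0.204

Let X = conversion of D (basis 1 mol D); extent of reaction ξ = X.
At extent ξ: n_D = 1 − X; n_C = X.
Total moles n_T = 1 (Δν = 0, constant).
Mole fractions y_i = n_i/n_T; K = p_C / (p_D) with p_i = y_i·P.
Equating to 0.257 and solving on 0 < X < 1: X = 0.204.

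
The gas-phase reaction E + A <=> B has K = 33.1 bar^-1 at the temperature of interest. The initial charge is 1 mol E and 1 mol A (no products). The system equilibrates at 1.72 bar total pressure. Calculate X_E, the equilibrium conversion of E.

X = 0.869

Take 1 mol E as basis and let X be its fractional conversion, so ξ = X.
Mole table: n_E = 1 − X; n_A = 1 − X; n_B = X.
Total moles n_T = 2 − X.
y_i = n_i/n_T, p_i = y_i·P. K = p_B / (p_E p_A).
Equating to 33.1 bar^-1 and solving on 0 < X < 1: X = 0.869.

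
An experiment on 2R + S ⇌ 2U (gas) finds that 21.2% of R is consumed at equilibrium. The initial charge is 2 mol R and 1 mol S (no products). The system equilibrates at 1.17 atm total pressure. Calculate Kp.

Kp = 0.219 atm^-1

Basis: 2 mol R initially; let X = conversion of R. Extent ξ = X.
Mole table: n_R = 2 − 2X; n_S = 1 − X; n_U = 2X.
n_T = Σnᵢ = 3 − X.
At X = 0.212: n_R = 1.58, n_S = 0.788, n_U = 0.424, n_T = 2.79.
p_i = (n_i/n_T)·P. Kp = p_U^2 / (p_R^2 p_S) = 0.219 atm^-1.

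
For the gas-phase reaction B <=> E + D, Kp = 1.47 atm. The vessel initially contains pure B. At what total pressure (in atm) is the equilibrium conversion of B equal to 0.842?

P = 0.603 atm

Let X = conversion of B (basis 1 mol B); extent of reaction ξ = X.
Moles: n_B = 1 − X; n_E = X; n_D = X.
Total moles n_T = 1 + X.
Kp = p_E p_D / (p_B) with p_i = (n_i/n_T)·P.
At X = 0.842: the mole-fraction product g(X) = Π y_i^ν_i = 2.436. Since Kp = g(X)·P^{1}, P = (Kp/g)^(1/1) = (1.47/2.436)^(1/1) = 0.603 atm.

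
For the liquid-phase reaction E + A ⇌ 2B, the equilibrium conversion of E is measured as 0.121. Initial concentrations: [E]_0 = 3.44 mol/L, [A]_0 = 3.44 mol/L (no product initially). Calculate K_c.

Let X = conversion of E.
Concentrations: [E] = 3.44 − 3.44X; [A] = 3.44 − 3.44X; [B] = 6.88X.
At X = 0.121: [E] = 3.02, [A] = 3.02, [B] = 0.832.
K_c = [B]^2 / ([E] [A]) = 0.0758.

K_c = 0.0758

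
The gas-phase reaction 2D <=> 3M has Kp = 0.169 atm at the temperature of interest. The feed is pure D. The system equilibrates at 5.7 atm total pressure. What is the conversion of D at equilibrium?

X = 0.185

Take 1 mol D as basis and let X be its fractional conversion, so ξ = 0.5X.
At extent ξ: n_D = 1 − X; n_M = 1.5X.
n_T = Σnᵢ = 1 + 0.5X.
With p_i = (n_i/n_T)P, Kp = p_M^3 / (p_D^2).
This yields a degree-3 equation in X; solving on (0,1), X = 0.185.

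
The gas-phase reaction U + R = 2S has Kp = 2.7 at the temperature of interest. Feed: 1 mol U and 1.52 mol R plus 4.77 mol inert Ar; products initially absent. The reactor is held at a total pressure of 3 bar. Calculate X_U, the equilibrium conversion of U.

Let X = conversion of U (basis 1 mol U); extent of reaction ξ = X.
Species balance: n_U = 1 − X; n_R = 1.52 − X; n_S = 2X; n_I = 4.77 (inert).
Since Δν = 0, n_T = 7.29 throughout.
Mole fractions y_i = n_i/n_T; Kp = p_S^2 / (p_U p_R) with p_i = y_i·P.
This yields a degree-2 equation in X; solving on (0,1), X = 0.546.

X = 0.546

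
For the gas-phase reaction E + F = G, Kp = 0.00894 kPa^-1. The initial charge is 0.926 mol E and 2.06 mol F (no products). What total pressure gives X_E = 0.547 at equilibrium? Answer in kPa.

Basis: 0.926 mol E initially; let X = conversion of E. Extent ξ = 0.926X.
Moles: n_E = 0.926 − 0.926X; n_F = 2.06 − 0.926X; n_G = 0.926X.
Summing: n_T = 2.99 − 0.926X.
Kp = p_G / (p_E p_F) with p_i = (n_i/n_T)·P.
At X = 0.547: the mole-fraction product g(X) = Π y_i^ν_i = 1.927. Since Kp = g(X)·P^{-1}, P = (g/Kp)^(1/1) = (1.927/0.00894)^(1/1) = 216 kPa.

P = 216 kPa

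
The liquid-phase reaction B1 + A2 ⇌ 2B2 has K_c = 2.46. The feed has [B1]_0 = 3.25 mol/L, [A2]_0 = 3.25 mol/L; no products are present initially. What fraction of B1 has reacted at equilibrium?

X = 0.440

Let X = conversion of B1; extent ξ = 3.25·X mol/L.
Concentrations: [B1] = 3.25 − 3.25X; [A2] = 3.25 − 3.25X; [B2] = 6.5X.
K_c = [B2]^2 / ([B1] [A2]).
This equals 2.46 at X = 0.440 (the root in 0 < X < 1).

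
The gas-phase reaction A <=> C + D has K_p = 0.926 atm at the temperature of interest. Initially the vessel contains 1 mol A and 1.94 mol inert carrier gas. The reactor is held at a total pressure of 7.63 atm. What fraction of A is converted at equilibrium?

X = 0.469

Take 1 mol A as basis and let X be its fractional conversion, so ξ = X.
Moles: n_A = 1 − X; n_C = X; n_D = X; n_I = 1.94 (inert).
Total moles n_T = 2.94 + X.
With p_i = (n_i/n_T)P, K_p = p_C p_D / (p_A).
Equating to 0.926 atm and solving on 0 < X < 1: X = 0.469.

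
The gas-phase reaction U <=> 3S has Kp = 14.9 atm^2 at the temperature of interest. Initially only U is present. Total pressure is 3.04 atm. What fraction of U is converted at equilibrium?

X = 0.492

Let X = conversion of U (basis 1 mol U); extent of reaction ξ = X.
At extent ξ: n_U = 1 − X; n_S = 3X.
Total moles n_T = 1 + 2X.
y_i = n_i/n_T, p_i = y_i·P. Kp = p_S^3 / (p_U).
This yields a degree-3 equation in X; solving on (0,1), X = 0.492.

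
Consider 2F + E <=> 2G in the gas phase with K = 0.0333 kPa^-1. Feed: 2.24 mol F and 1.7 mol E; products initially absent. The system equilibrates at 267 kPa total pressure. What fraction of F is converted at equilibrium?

Let X = conversion of F (basis 2.24 mol F); extent of reaction ξ = 1.12X.
Mole table: n_F = 2.24 − 2.24X; n_E = 1.7 − 1.12X; n_G = 2.24X.
n_T = Σnᵢ = 3.94 − 1.12X.
Mole fractions y_i = n_i/n_T; K = p_G^2 / (p_F^2 p_E) with p_i = y_i·P.
Substituting and setting equal to 0.0333 kPa^-1 gives a polynomial in X; the root in (0,1) is X = 0.624.

X = 0.624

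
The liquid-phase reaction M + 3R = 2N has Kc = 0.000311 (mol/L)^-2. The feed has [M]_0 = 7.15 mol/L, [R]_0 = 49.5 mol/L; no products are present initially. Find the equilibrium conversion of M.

X = 0.531

Let X = conversion of M; extent ξ = 7.15·X mol/L.
Concentrations: [M] = 7.15 − 7.15X; [R] = 49.5 − 21.5X; [N] = 14.3X.
Kc = [N]^2 / ([M] [R]^3).
Setting equal to 0.000311 and solving for X on (0,1) gives X = 0.531.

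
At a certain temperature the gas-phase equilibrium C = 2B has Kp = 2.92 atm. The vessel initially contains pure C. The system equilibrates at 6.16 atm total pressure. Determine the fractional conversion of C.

X = 0.326

Basis: 1 mol C initially; let X = conversion of C. Extent ξ = X.
Moles: n_C = 1 − X; n_B = 2X.
Total moles n_T = 1 + X.
y_i = n_i/n_T, p_i = y_i·P. Kp = p_B^2 / (p_C).
This yields a degree-2 equation in X; solving on (0,1), X = 0.326.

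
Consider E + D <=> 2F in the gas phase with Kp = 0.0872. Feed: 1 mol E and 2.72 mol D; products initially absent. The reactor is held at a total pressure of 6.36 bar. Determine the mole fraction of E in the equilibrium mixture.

Let X = conversion of E (basis 1 mol E); extent of reaction ξ = X.
Mole table: n_E = 1 − X; n_D = 2.72 − X; n_F = 2X.
Since Δν = 0, n_T = 3.72 throughout.
Mole fractions y_i = n_i/n_T; Kp = p_F^2 / (p_E p_D) with p_i = y_i·P.
Equating to 0.0872 and solving on 0 < X < 1: X = 0.208.
Then n_E = 0.792, n_T = 3.72, so y_E = 0.213.

y_E = 0.213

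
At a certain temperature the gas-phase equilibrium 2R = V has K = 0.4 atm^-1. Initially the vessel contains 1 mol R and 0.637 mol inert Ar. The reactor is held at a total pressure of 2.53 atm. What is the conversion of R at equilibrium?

X = 0.443

Basis: 1 mol R initially; let X = conversion of R. Extent ξ = 0.5X.
Mole table: n_R = 1 − X; n_V = 0.5X; n_I = 0.637 (inert).
Summing: n_T = 1.64 − 0.5X.
With p_i = (n_i/n_T)P, K = p_V / (p_R^2).
Setting this equal to 0.4 atm^-1 and taking the physical root (0 < X < 1) gives X = 0.443.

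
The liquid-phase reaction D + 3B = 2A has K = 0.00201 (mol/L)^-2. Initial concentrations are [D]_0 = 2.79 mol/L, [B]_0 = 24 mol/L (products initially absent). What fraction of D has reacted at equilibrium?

Let X = conversion of D; extent ξ = 2.79·X mol/L.
Concentrations: [D] = 2.79 − 2.79X; [B] = 24 − 8.37X; [A] = 5.58X.
K = [A]^2 / ([D] [B]^3).
Setting equal to 0.00201 and solving for X on (0,1) gives X = 0.644.

X = 0.644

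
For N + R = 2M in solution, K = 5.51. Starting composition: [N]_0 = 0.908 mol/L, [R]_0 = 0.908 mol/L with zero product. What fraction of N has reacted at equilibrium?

Let X = conversion of N; extent ξ = 0.908·X mol/L.
Concentrations: [N] = 0.908 − 0.908X; [R] = 0.908 − 0.908X; [M] = 1.82X.
K = [M]^2 / ([N] [R]).
Solving K = 5.51 for X ∈ (0,1): X = 0.540.

X = 0.540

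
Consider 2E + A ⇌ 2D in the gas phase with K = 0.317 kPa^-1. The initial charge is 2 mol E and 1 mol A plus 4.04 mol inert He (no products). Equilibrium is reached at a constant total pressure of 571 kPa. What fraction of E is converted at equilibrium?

X = 0.734

Basis: 2 mol E initially; let X = conversion of E. Extent ξ = X.
Moles: n_E = 2 − 2X; n_A = 1 − X; n_D = 2X; n_I = 4.04 (inert).
n_T = Σnᵢ = 7.04 − X.
y_i = n_i/n_T, p_i = y_i·P. K = p_D^2 / (p_E^2 p_A).
Equating to 0.317 kPa^-1 and solving on 0 < X < 1: X = 0.734.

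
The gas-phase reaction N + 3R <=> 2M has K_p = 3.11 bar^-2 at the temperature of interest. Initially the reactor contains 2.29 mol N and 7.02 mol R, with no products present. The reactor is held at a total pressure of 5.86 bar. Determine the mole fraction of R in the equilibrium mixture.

Let X = conversion of N (basis 2.29 mol N); extent of reaction ξ = 2.29X.
Moles: n_N = 2.29 − 2.29X; n_R = 7.02 − 6.87X; n_M = 4.58X.
Summing: n_T = 9.31 − 4.58X.
y_i = n_i/n_T, p_i = y_i·P. K_p = p_M^2 / (p_N p_R^3).
This yields a degree-4 equation in X; solving on (0,1), X = 0.749.
Then n_R = 1.88, n_T = 5.88, so y_R = 0.319.

y_R = 0.319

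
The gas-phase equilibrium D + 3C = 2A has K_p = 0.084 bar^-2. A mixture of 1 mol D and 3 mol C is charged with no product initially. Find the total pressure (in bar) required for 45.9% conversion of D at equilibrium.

P = 6.42 bar

Let X = conversion of D (basis 1 mol D); extent of reaction ξ = X.
Mole table: n_D = 1 − X; n_C = 3 − 3X; n_A = 2X.
Summing: n_T = 4 − 2X.
K_p = p_A^2 / (p_D p_C^3) with p_i = (n_i/n_T)·P.
At X = 0.459: the mole-fraction product g(X) = Π y_i^ν_i = 3.461. Since K_p = g(X)·P^{-2}, P = (g/K_p)^(1/2) = (3.461/0.084)^(1/2) = 6.42 bar.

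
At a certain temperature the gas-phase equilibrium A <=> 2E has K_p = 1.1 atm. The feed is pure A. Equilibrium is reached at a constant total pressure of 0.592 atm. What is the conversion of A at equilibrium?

Let X = conversion of A (basis 1 mol A); extent of reaction ξ = X.
Mole table: n_A = 1 − X; n_E = 2X.
n_T = Σnᵢ = 1 + X.
Mole fractions y_i = n_i/n_T; K_p = p_E^2 / (p_A) with p_i = y_i·P.
Equating to 1.1 atm and solving on 0 < X < 1: X = 0.563.

X = 0.563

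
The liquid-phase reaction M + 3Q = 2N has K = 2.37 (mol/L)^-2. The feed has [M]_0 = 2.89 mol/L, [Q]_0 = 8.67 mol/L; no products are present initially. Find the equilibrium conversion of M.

X = 0.746

Let X = conversion of M; extent ξ = 2.89·X mol/L.
Concentrations: [M] = 2.89 − 2.89X; [Q] = 8.67 − 8.67X; [N] = 5.78X.
K = [N]^2 / ([M] [Q]^3).
Solving K = 2.37 for X ∈ (0,1): X = 0.746.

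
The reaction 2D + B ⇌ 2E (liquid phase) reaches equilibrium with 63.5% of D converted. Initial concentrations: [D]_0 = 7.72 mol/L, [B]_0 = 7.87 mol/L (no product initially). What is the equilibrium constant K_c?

K_c = 0.559 L/mol

Let X = conversion of D.
Concentrations: [D] = 7.72 − 7.72X; [B] = 7.87 − 3.86X; [E] = 7.72X.
At X = 0.635: [D] = 2.82, [B] = 5.42, [E] = 4.9.
K_c = [E]^2 / ([D]^2 [B]) = 0.559 L/mol.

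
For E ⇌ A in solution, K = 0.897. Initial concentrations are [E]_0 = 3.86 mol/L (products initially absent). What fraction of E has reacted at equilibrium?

Let X = conversion of E; extent ξ = 3.86·X mol/L.
Concentrations: [E] = 3.86 − 3.86X; [A] = 3.86X.
K = [A] / ([E]).
This equals 0.897 at X = 0.473 (the root in 0 < X < 1).

X = 0.473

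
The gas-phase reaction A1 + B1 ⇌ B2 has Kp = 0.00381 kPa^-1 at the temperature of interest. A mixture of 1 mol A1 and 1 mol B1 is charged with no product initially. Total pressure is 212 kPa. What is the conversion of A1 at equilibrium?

X = 0.256

Take 1 mol A1 as basis and let X be its fractional conversion, so ξ = X.
Moles: n_A1 = 1 − X; n_B1 = 1 − X; n_B2 = X.
Summing: n_T = 2 − X.
With p_i = (n_i/n_T)P, Kp = p_B2 / (p_A1 p_B1).
Setting this equal to 0.00381 kPa^-1 and taking the physical root (0 < X < 1) gives X = 0.256.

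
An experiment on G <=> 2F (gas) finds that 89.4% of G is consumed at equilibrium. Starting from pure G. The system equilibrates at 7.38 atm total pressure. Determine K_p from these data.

Basis: 1 mol G initially; let X = conversion of G. Extent ξ = X.
Species balance: n_G = 1 − X; n_F = 2X.
Summing: n_T = 1 + X.
At X = 0.894: n_G = 0.106, n_F = 1.79, n_T = 1.89.
p_i = (n_i/n_T)·P. K_p = p_F^2 / (p_G) = 118 atm.

K_p = 118 atm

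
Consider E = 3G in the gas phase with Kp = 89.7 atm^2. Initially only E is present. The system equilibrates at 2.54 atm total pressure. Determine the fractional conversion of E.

X = 0.840

Basis: 1 mol E initially; let X = conversion of E. Extent ξ = X.
At extent ξ: n_E = 1 − X; n_G = 3X.
Summing: n_T = 1 + 2X.
With p_i = (n_i/n_T)P, Kp = p_G^3 / (p_E).
Equating to 89.7 atm^2 and solving on 0 < X < 1: X = 0.840.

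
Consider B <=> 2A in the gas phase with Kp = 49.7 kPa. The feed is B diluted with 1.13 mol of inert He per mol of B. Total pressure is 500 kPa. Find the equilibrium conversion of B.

X = 0.214

Basis: 1 mol B initially; let X = conversion of B. Extent ξ = X.
Mole table: n_B = 1 − X; n_A = 2X; n_I = 1.13 (inert).
Total moles n_T = 2.13 + X.
With p_i = (n_i/n_T)P, Kp = p_A^2 / (p_B).
Substituting and setting equal to 49.7 kPa gives a polynomial in X; the root in (0,1) is X = 0.214.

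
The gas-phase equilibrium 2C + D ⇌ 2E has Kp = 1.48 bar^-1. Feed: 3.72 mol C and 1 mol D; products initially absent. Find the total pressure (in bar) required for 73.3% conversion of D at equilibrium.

P = 4.27 bar

Take 1 mol D as basis and let X be its fractional conversion, so ξ = X.
Mole table: n_C = 3.72 − 2X; n_D = 1 − X; n_E = 2X.
n_T = Σnᵢ = 4.72 − X.
Kp = p_E^2 / (p_C^2 p_D) with p_i = (n_i/n_T)·P.
At X = 0.733: the mole-fraction product g(X) = Π y_i^ν_i = 6.317. Since Kp = g(X)·P^{-1}, P = (g/Kp)^(1/1) = (6.317/1.48)^(1/1) = 4.27 bar.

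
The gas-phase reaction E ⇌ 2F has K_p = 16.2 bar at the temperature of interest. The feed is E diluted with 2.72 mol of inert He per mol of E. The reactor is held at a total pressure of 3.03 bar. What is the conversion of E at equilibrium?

X = 0.875

Basis: 1 mol E initially; let X = conversion of E. Extent ξ = X.
Species balance: n_E = 1 − X; n_F = 2X; n_I = 2.72 (inert).
Summing: n_T = 3.72 + X.
y_i = n_i/n_T, p_i = y_i·P. K_p = p_F^2 / (p_E).
This yields a degree-2 equation in X; solving on (0,1), X = 0.875.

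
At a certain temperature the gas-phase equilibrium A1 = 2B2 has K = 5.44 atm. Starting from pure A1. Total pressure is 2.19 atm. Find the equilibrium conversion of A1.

Let X = conversion of A1 (basis 1 mol A1); extent of reaction ξ = X.
Moles: n_A1 = 1 − X; n_B2 = 2X.
Total moles n_T = 1 + X.
y_i = n_i/n_T, p_i = y_i·P. K = p_B2^2 / (p_A1).
Setting this equal to 5.44 atm and taking the physical root (0 < X < 1) gives X = 0.619.

X = 0.619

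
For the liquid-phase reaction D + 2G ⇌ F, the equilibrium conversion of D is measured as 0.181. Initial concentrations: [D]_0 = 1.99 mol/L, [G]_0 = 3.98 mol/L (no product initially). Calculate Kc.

Kc = 0.0208 (mol/L)^-2

Let X = conversion of D.
Concentrations: [D] = 1.99 − 1.99X; [G] = 3.98 − 3.98X; [F] = 1.99X.
At X = 0.181: [D] = 1.63, [G] = 3.26, [F] = 0.36.
Kc = [F] / ([D] [G]^2) = 0.0208 (mol/L)^-2.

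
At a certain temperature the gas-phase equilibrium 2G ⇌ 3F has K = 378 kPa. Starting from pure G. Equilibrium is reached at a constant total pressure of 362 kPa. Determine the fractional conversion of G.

Take 1 mol G as basis and let X be its fractional conversion, so ξ = 0.5X.
Moles: n_G = 1 − X; n_F = 1.5X.
n_T = Σnᵢ = 1 + 0.5X.
Mole fractions y_i = n_i/n_T; K = p_F^3 / (p_G^2) with p_i = y_i·P.
This yields a degree-3 equation in X; solving on (0,1), X = 0.473.

X = 0.473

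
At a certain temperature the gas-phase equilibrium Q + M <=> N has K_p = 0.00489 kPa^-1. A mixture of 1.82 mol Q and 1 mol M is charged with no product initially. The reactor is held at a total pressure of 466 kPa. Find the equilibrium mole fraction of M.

y_M = 0.195

Basis: 1 mol M initially; let X = conversion of M. Extent ξ = X.
At extent ξ: n_Q = 1.82 − X; n_M = 1 − X; n_N = X.
Summing: n_T = 2.82 − X.
With p_i = (n_i/n_T)P, K_p = p_N / (p_Q p_M).
This yields a degree-2 equation in X; solving on (0,1), X = 0.560.
Then n_M = 0.44, n_T = 2.26, so y_M = 0.195.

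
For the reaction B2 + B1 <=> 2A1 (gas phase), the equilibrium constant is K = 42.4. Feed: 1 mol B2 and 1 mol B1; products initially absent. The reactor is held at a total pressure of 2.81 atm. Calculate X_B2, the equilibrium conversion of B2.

Let X = conversion of B2 (basis 1 mol B2); extent of reaction ξ = X.
Mole table: n_B2 = 1 − X; n_B1 = 1 − X; n_A1 = 2X.
Since Δν = 0, n_T = 2 throughout.
With p_i = (n_i/n_T)P, K = p_A1^2 / (p_B2 p_B1).
Substituting and setting equal to 42.4 gives a polynomial in X; the root in (0,1) is X = 0.765.

X = 0.765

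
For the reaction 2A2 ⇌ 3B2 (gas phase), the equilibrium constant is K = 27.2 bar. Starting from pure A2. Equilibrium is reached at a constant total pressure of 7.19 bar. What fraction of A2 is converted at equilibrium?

Basis: 1 mol A2 initially; let X = conversion of A2. Extent ξ = 0.5X.
At extent ξ: n_A2 = 1 − X; n_B2 = 1.5X.
Total moles n_T = 1 + 0.5X.
Mole fractions y_i = n_i/n_T; K = p_B2^3 / (p_A2^2) with p_i = y_i·P.
Equating to 27.2 bar and solving on 0 < X < 1: X = 0.608.

X = 0.608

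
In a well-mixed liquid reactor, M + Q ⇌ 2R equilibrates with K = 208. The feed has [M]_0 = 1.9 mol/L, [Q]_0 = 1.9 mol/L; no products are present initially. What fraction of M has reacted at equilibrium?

X = 0.878

Let X = conversion of M; extent ξ = 1.9·X mol/L.
Concentrations: [M] = 1.9 − 1.9X; [Q] = 1.9 − 1.9X; [R] = 3.8X.
K = [R]^2 / ([M] [Q]).
Solving K = 208 for X ∈ (0,1): X = 0.878.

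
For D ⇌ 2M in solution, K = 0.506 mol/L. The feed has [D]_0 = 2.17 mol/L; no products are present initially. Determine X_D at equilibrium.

Let X = conversion of D; extent ξ = 2.17·X mol/L.
Concentrations: [D] = 2.17 − 2.17X; [M] = 4.34X.
K = [M]^2 / ([D]).
Solving K = 0.506 for X ∈ (0,1): X = 0.214.

X = 0.214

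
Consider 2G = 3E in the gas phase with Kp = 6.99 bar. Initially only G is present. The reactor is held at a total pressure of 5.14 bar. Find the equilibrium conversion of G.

Take 1 mol G as basis and let X be its fractional conversion, so ξ = 0.5X.
Species balance: n_G = 1 − X; n_E = 1.5X.
Summing: n_T = 1 + 0.5X.
Mole fractions y_i = n_i/n_T; Kp = p_E^3 / (p_G^2) with p_i = y_i·P.
Substituting and setting equal to 6.99 bar gives a polynomial in X; the root in (0,1) is X = 0.501.

X = 0.501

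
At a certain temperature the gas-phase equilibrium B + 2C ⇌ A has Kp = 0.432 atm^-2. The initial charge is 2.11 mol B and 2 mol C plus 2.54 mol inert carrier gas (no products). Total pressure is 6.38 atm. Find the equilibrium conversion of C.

X = 0.593

Take 2 mol C as basis and let X be its fractional conversion, so ξ = X.
Mole table: n_B = 2.11 − X; n_C = 2 − 2X; n_A = X; n_I = 2.54 (inert).
n_T = Σnᵢ = 6.65 − 2X.
y_i = n_i/n_T, p_i = y_i·P. Kp = p_A / (p_B p_C^2).
Setting this equal to 0.432 atm^-2 and taking the physical root (0 < X < 1) gives X = 0.593.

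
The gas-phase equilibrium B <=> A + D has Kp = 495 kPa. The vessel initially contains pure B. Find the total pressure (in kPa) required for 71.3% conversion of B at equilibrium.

P = 479 kPa

Take 1 mol B as basis and let X be its fractional conversion, so ξ = X.
At extent ξ: n_B = 1 − X; n_A = X; n_D = X.
Total moles n_T = 1 + X.
Kp = p_A p_D / (p_B) with p_i = (n_i/n_T)·P.
At X = 0.713: the mole-fraction product g(X) = Π y_i^ν_i = 1.034. Since Kp = g(X)·P^{1}, P = (Kp/g)^(1/1) = (495/1.034)^(1/1) = 479 kPa.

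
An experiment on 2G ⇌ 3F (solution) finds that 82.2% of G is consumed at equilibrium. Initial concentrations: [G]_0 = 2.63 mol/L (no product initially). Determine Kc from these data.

Let X = conversion of G.
Concentrations: [G] = 2.63 − 2.63X; [F] = 3.94X.
At X = 0.822: [G] = 0.468, [F] = 3.24.
Kc = [F]^3 / ([G]^2) = 156 mol/L.

Kc = 156 mol/L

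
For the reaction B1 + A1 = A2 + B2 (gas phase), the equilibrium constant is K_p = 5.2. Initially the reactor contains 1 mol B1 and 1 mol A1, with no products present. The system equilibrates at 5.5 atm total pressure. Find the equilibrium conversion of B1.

X = 0.695

Basis: 1 mol B1 initially; let X = conversion of B1. Extent ξ = X.
Species balance: n_B1 = 1 − X; n_A1 = 1 − X; n_A2 = X; n_B2 = X.
Total moles n_T = 2 (Δν = 0, constant).
y_i = n_i/n_T, p_i = y_i·P. K_p = p_A2 p_B2 / (p_B1 p_A1).
This yields a degree-2 equation in X; solving on (0,1), X = 0.695.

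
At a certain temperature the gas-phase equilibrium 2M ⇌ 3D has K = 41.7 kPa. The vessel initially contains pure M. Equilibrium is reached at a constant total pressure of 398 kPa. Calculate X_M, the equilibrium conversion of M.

X = 0.267

Take 1 mol M as basis and let X be its fractional conversion, so ξ = 0.5X.
Mole table: n_M = 1 − X; n_D = 1.5X.
n_T = Σnᵢ = 1 + 0.5X.
y_i = n_i/n_T, p_i = y_i·P. K = p_D^3 / (p_M^2).
Equating to 41.7 kPa and solving on 0 < X < 1: X = 0.267.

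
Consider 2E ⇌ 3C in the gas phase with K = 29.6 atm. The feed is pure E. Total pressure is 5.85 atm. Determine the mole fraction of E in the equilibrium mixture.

y_E = 0.275

Basis: 1 mol E initially; let X = conversion of E. Extent ξ = 0.5X.
At extent ξ: n_E = 1 − X; n_C = 1.5X.
Total moles n_T = 1 + 0.5X.
With p_i = (n_i/n_T)P, K = p_C^3 / (p_E^2).
Substituting and setting equal to 29.6 atm gives a polynomial in X; the root in (0,1) is X = 0.638.
Then n_E = 0.362, n_T = 1.32, so y_E = 0.275.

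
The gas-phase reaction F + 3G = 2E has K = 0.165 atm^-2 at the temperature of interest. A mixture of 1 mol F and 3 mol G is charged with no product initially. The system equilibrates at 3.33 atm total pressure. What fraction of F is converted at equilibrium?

X = 0.398

Let X = conversion of F (basis 1 mol F); extent of reaction ξ = X.
Moles: n_F = 1 − X; n_G = 3 − 3X; n_E = 2X.
n_T = Σnᵢ = 4 − 2X.
y_i = n_i/n_T, p_i = y_i·P. K = p_E^2 / (p_F p_G^3).
Setting this equal to 0.165 atm^-2 and taking the physical root (0 < X < 1) gives X = 0.398.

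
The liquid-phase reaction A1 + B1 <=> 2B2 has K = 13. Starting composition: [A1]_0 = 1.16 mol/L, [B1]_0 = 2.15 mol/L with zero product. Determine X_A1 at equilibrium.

Let X = conversion of A1; extent ξ = 1.16·X mol/L.
Concentrations: [A1] = 1.16 − 1.16X; [B1] = 2.15 − 1.16X; [B2] = 2.32X.
K = [B2]^2 / ([A1] [B1]).
Setting equal to 13 and solving for X on (0,1) gives X = 0.808.

X = 0.808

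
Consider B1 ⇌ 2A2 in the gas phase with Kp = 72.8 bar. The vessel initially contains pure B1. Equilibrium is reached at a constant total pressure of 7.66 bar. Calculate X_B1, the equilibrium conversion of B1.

X = 0.839

Basis: 1 mol B1 initially; let X = conversion of B1. Extent ξ = X.
Species balance: n_B1 = 1 − X; n_A2 = 2X.
Total moles n_T = 1 + X.
y_i = n_i/n_T, p_i = y_i·P. Kp = p_A2^2 / (p_B1).
Setting this equal to 72.8 bar and taking the physical root (0 < X < 1) gives X = 0.839.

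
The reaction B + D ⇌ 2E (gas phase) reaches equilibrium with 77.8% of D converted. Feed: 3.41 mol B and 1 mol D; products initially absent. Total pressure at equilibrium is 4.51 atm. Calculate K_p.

K_p = 4.14

Basis: 1 mol D initially; let X = conversion of D. Extent ξ = X.
Species balance: n_B = 3.41 − X; n_D = 1 − X; n_E = 2X.
Total moles n_T = 4.41 (Δν = 0, constant).
At X = 0.778: n_B = 2.63, n_D = 0.222, n_E = 1.56, n_T = 4.41.
p_i = (n_i/n_T)·P. K_p = p_E^2 / (p_B p_D) = 4.14.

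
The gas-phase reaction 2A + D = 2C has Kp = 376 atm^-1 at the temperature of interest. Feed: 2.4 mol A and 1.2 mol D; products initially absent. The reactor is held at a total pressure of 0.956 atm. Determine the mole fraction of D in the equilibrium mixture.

y_D = 0.075

Take 2.4 mol A as basis and let X be its fractional conversion, so ξ = 1.2X.
Mole table: n_A = 2.4 − 2.4X; n_D = 1.2 − 1.2X; n_C = 2.4X.
Total moles n_T = 3.6 − 1.2X.
With p_i = (n_i/n_T)P, Kp = p_C^2 / (p_A^2 p_D).
Setting this equal to 376 atm^-1 and taking the physical root (0 < X < 1) gives X = 0.838.
Then n_D = 0.194, n_T = 2.59, so y_D = 0.075.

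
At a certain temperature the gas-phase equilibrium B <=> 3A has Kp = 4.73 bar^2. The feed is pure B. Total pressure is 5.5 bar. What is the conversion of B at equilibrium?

X = 0.210

Basis: 1 mol B initially; let X = conversion of B. Extent ξ = X.
Moles: n_B = 1 − X; n_A = 3X.
n_T = Σnᵢ = 1 + 2X.
y_i = n_i/n_T, p_i = y_i·P. Kp = p_A^3 / (p_B).
Setting this equal to 4.73 bar^2 and taking the physical root (0 < X < 1) gives X = 0.210.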